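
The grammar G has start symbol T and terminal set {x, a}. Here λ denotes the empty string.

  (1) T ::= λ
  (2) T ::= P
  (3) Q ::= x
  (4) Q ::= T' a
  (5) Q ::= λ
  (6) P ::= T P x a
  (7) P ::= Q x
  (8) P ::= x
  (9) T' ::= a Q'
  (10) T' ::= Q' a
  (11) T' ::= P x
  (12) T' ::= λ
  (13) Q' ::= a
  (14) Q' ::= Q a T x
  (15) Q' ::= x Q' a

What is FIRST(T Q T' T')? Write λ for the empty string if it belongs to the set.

FIRST(T) = {λ, a, x}  (via P)
FIRST(Q) = {λ, a, x}  (via T' a)
FIRST(P) = {a, x}  (via T P x a, Q x)
FIRST(Q') = {a, x}  (via Q a T x)
FIRST(T') = {λ, a, x}  (via Q' a, P x)
FIRST(T Q T' T'): take FIRST of each symbol in turn, carrying on past any symbol whose FIRST contains λ; result {λ, a, x}.

{λ, a, x}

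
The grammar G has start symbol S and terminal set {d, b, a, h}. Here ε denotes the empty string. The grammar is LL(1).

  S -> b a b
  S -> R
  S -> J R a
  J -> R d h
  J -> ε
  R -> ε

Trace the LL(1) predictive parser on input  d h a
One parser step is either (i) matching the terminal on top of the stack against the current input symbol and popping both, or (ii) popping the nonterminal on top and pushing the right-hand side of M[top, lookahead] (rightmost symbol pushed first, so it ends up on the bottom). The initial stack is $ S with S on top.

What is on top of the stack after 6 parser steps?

a

     Stack        Input    Action
  1  $ S          d h a $  expand S -> J R a
  2  $ a R J      d h a $  expand J -> R d h
  3  $ a R h d R  d h a $  expand R -> ε
  4  $ a R h d    d h a $  match d
  5  $ a R h      h a $    match h
  6  $ a R        a $      expand R -> ε
Stack after step 6: $ a (top = a).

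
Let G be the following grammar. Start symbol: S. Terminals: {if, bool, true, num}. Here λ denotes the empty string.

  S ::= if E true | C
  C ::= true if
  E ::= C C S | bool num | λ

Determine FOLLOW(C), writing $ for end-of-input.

{$, if, true}

FIRST(C) = {true}
FIRST(S) = {if, true}  (via C)
FIRST(E) = {λ, bool, true}  (via C C S)
FOLLOW(S) includes $ since S is the start symbol.
FOLLOW(E): in S::=if E true, E is followed by true with FIRST {true}. Thus FOLLOW(E) = {true}.
FOLLOW(S): in E::=C C S, the suffix after S is empty, so FOLLOW(S) ⊇ FOLLOW(E) = {true}. Thus FOLLOW(S) = {$, true}.
FOLLOW(C): in S::=C, the suffix after C is empty, so FOLLOW(C) ⊇ FOLLOW(S) = {$, true}; in E::=C C S (occurrence 1), C is followed by C S with FIRST {true}; in E::=C C S (occurrence 2), C is followed by S with FIRST {if, true}. Thus FOLLOW(C) = {$, if, true}.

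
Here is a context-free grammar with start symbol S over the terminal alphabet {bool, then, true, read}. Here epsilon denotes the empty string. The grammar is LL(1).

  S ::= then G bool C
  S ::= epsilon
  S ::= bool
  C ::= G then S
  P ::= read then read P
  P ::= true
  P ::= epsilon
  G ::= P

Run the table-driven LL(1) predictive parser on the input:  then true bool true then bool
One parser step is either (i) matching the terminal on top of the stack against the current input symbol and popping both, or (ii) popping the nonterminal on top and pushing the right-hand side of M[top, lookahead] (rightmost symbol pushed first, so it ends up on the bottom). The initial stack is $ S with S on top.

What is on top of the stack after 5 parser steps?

     Stack            Input                            Action
  1  $ S              then true bool true then bool $  expand S ::= then G bool C
  2  $ C bool G then  then true bool true then bool $  match then
  3  $ C bool G       true bool true then bool $       expand G ::= P
  4  $ C bool P       true bool true then bool $       expand P ::= true
  5  $ C bool true    true bool true then bool $       match true
Stack after step 5: $ C bool (top = bool).

bool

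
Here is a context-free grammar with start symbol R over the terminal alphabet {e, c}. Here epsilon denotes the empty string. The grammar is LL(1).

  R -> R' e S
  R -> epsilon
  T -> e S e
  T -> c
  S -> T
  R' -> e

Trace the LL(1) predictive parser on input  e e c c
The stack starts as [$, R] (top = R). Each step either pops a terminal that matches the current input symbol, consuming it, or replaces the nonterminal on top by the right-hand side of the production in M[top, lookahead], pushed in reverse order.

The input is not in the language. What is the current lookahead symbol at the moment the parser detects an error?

c

step 1: stack=$ R  input=e e c c $  — expand R -> R' e S
step 2: stack=$ S e R'  input=e e c c $  — expand R' -> e
step 3: stack=$ S e e  input=e e c c $  — match e
step 4: stack=$ S e  input=e c c $  — match e
step 5: stack=$ S  input=c c $  — expand S -> T
step 6: stack=$ T  input=c c $  — expand T -> c
step 7: stack=$ c  input=c c $  — match c
step 8: stack=$  input=c $  — error: stack empty but input remains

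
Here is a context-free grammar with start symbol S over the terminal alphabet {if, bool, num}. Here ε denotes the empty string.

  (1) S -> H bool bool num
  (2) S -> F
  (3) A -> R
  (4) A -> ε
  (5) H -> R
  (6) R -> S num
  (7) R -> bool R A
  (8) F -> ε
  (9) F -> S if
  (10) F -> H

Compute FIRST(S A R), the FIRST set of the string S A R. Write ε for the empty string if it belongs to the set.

FIRST(S): from S->H bool bool num we get {bool, if, num}; from S->F we get {ε, bool, if, num}. So FIRST(S) = {ε, bool, if, num}.
FIRST(R): from R->S num we get {bool, if, num}; from R->bool R A we get {bool}. So FIRST(R) = {bool, if, num}.
FIRST(A): from A->R we get {bool, if, num}; from A->ε we get {ε}. So FIRST(A) = {ε, bool, if, num}.
FIRST(H): from H->R we get {bool, if, num}. So FIRST(H) = {bool, if, num}.
FIRST(F): from F->ε we get {ε}; from F->S if we get {bool, if, num}; from F->H we get {bool, if, num}. So FIRST(F) = {ε, bool, if, num}.
FIRST(S A R): take FIRST of each symbol in turn, carrying on past any symbol whose FIRST contains ε; result {bool, if, num}.

{bool, if, num}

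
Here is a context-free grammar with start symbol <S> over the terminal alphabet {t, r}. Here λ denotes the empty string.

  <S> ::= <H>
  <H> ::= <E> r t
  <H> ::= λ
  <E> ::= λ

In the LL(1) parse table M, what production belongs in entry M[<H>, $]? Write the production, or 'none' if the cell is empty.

FIRST(<E>) = {λ}
FIRST(<H>) = {λ, r}  (via <E> r t)
FIRST(<S>) = {λ, r}  (via <H>)
FOLLOW(<S>) includes $ since <S> is the start symbol.
FOLLOW(<S>): <S> appears on no right-hand side. Thus FOLLOW(<S>) = {$}.
FOLLOW(<H>): in <S>::=<H>, the suffix after <H> is empty, so FOLLOW(<H>) ⊇ FOLLOW(<S>) = {$}. Thus FOLLOW(<H>) = {$}.
For <H> ::= <E> r t: FIRST(<E> r t) = {r}, so it goes in M[<H>, t] for t ∈ {r}.
For <H> ::= λ: FIRST(λ) = {λ}, so it goes in M[<H>, t] for t ∈ {}; since λ ∈ FIRST, also for every t ∈ FOLLOW(<H>) = {$}.

<H> ::= λ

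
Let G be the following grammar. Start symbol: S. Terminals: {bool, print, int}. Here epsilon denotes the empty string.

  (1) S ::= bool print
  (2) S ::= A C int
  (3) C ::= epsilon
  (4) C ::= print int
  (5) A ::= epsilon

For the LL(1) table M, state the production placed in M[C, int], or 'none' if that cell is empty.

C ::= epsilon

FIRST(C): from C::=epsilon we get {epsilon}; from C::=print int we get {print}. So FIRST(C) = {epsilon, print}.
FIRST(A): from A::=epsilon we get {epsilon}. So FIRST(A) = {epsilon}.
FIRST(S): from S::=bool print we get {bool}; from S::=A C int we get {int, print}. So FIRST(S) = {bool, int, print}.
FOLLOW(S) includes $ since S is the start symbol.
FOLLOW(C): in S::=A C int, C is followed by int with FIRST {int}. Thus FOLLOW(C) = {int}.
For C ::= epsilon: FIRST(epsilon) = {epsilon}, so it goes in M[C, t] for t ∈ {}; since epsilon ∈ FIRST, also for every t ∈ FOLLOW(C) = {int}.
For C ::= print int: FIRST(print int) = {print}, so it goes in M[C, t] for t ∈ {print}.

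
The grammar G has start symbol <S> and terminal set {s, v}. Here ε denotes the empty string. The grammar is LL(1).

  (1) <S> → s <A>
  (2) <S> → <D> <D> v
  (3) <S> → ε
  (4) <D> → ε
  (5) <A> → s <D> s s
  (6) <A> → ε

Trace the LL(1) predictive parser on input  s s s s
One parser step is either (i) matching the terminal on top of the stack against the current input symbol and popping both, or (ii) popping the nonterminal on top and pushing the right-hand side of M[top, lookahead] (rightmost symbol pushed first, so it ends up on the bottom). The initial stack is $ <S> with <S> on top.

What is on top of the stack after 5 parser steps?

step 1: stack=$ <S>  input=s s s s $  — expand <S> → s <A>
step 2: stack=$ <A> s  input=s s s s $  — match s
step 3: stack=$ <A>  input=s s s $  — expand <A> → s <D> s s
step 4: stack=$ s s <D> s  input=s s s $  — match s
step 5: stack=$ s s <D>  input=s s $  — expand <D> → ε
Stack after step 5: $ s s (top = s).

s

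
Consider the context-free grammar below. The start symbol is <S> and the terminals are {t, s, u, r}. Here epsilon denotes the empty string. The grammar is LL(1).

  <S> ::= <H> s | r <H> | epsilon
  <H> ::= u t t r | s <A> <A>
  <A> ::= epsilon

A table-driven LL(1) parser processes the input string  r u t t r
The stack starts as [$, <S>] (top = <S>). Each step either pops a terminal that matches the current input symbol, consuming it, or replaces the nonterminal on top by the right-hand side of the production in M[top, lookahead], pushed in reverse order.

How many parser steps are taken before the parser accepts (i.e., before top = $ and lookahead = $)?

step 1: stack=$ <S>  input=r u t t r $  — expand <S> ::= r <H>
step 2: stack=$ <H> r  input=r u t t r $  — match r
step 3: stack=$ <H>  input=u t t r $  — expand <H> ::= u t t r
step 4: stack=$ r t t u  input=u t t r $  — match u
step 5: stack=$ r t t  input=t t r $  — match t
step 6: stack=$ r t  input=t r $  — match t
step 7: stack=$ r  input=r $  — match r
Accept reached after 7 steps.

7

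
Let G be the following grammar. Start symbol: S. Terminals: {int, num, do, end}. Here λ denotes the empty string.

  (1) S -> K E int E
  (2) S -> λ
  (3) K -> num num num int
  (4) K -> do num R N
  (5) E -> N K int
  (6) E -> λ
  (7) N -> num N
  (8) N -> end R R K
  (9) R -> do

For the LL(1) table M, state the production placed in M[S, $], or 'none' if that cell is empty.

S -> λ

FIRST(K): from K->num num num int we get {num}; from K->do num R N we get {do}. So FIRST(K) = {do, num}.
FIRST(N): from N->num N we get {num}; from N->end R R K we get {end}. So FIRST(N) = {end, num}.
FIRST(R): from R->do we get {do}. So FIRST(R) = {do}.
FIRST(S): from S->K E int E we get {do, num}; from S->λ we get {λ}. So FIRST(S) = {λ, do, num}.
FIRST(E): from E->N K int we get {end, num}; from E->λ we get {λ}. So FIRST(E) = {λ, end, num}.
FOLLOW(S) includes $ since S is the start symbol.
FOLLOW(S): S appears on no right-hand side. Thus FOLLOW(S) = {$}.
For S -> K E int E: FIRST(K E int E) = {do, num}, so it goes in M[S, t] for t ∈ {do, num}.
For S -> λ: FIRST(λ) = {λ}, so it goes in M[S, t] for t ∈ {}; since λ ∈ FIRST, also for every t ∈ FOLLOW(S) = {$}.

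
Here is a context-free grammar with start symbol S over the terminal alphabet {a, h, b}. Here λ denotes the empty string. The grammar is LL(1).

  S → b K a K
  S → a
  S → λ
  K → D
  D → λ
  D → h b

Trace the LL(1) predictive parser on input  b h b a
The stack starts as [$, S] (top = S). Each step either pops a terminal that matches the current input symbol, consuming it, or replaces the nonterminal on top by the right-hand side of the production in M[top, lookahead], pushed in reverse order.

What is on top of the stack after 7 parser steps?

K

     Stack      Input      Action
  1  $ S        b h b a $  expand S → b K a K
  2  $ K a K b  b h b a $  match b
  3  $ K a K    h b a $    expand K → D
  4  $ K a D    h b a $    expand D → h b
  5  $ K a b h  h b a $    match h
  6  $ K a b    b a $      match b
  7  $ K a      a $        match a
Stack after step 7: $ K (top = K).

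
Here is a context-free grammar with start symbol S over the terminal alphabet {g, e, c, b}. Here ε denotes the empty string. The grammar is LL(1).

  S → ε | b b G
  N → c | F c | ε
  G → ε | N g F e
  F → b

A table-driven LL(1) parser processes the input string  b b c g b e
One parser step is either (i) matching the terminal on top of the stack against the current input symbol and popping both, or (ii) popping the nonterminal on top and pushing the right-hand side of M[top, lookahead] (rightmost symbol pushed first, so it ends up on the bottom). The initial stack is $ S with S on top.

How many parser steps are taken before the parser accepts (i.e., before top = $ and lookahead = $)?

      Stack      Input          Action
   1  $ S        b b c g b e $  expand S → b b G
   2  $ G b b    b b c g b e $  match b
   3  $ G b      b c g b e $    match b
   4  $ G        c g b e $      expand G → N g F e
   5  $ e F g N  c g b e $      expand N → c
   6  $ e F g c  c g b e $      match c
   7  $ e F g    g b e $        match g
   8  $ e F      b e $          expand F → b
   9  $ e b      b e $          match b
  10  $ e        e $            match e
Accept reached after 10 steps.

10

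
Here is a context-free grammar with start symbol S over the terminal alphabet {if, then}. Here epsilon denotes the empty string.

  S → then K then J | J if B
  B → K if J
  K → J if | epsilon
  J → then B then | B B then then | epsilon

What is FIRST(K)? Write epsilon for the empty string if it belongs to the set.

FIRST(S): from S→then K then J we get {then}; from S→J if B we get {if, then}. So FIRST(S) = {if, then}.
FIRST(B): from B→K if J we get {if, then}. So FIRST(B) = {if, then}.
FIRST(J): from J→then B then we get {then}; from J→B B then then we get {if, then}; from J→epsilon we get {epsilon}. So FIRST(J) = {epsilon, if, then}.
FIRST(K): from K→J if we get {if, then}; from K→epsilon we get {epsilon}. So FIRST(K) = {epsilon, if, then}.

{epsilon, if, then}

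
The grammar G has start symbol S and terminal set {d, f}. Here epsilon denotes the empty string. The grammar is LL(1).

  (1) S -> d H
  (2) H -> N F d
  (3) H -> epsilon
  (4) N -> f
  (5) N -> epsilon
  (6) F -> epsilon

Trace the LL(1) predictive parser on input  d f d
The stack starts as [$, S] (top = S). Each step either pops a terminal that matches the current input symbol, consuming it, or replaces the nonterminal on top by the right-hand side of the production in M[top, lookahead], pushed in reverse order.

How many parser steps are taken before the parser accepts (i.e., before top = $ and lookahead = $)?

     Stack    Input    Action
  1  $ S      d f d $  expand S -> d H
  2  $ H d    d f d $  match d
  3  $ H      f d $    expand H -> N F d
  4  $ d F N  f d $    expand N -> f
  5  $ d F f  f d $    match f
  6  $ d F    d $      expand F -> epsilon
  7  $ d      d $      match d
Accept reached after 7 steps.

7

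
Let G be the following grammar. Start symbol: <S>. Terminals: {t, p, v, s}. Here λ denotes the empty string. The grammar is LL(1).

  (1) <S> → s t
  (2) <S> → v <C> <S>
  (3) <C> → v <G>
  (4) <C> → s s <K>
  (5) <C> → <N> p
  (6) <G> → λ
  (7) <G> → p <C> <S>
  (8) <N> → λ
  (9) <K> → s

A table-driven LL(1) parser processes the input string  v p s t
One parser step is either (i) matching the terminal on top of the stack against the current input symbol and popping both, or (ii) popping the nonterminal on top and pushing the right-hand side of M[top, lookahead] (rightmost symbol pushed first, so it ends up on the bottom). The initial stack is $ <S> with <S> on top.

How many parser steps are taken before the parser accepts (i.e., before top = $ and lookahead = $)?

8

     Stack        Input      Action
  1  $ <S>        v p s t $  expand <S> → v <C> <S>
  2  $ <S> <C> v  v p s t $  match v
  3  $ <S> <C>    p s t $    expand <C> → <N> p
  4  $ <S> p <N>  p s t $    expand <N> → λ
  5  $ <S> p      p s t $    match p
  6  $ <S>        s t $      expand <S> → s t
  7  $ t s        s t $      match s
  8  $ t          t $        match t
Accept reached after 8 steps.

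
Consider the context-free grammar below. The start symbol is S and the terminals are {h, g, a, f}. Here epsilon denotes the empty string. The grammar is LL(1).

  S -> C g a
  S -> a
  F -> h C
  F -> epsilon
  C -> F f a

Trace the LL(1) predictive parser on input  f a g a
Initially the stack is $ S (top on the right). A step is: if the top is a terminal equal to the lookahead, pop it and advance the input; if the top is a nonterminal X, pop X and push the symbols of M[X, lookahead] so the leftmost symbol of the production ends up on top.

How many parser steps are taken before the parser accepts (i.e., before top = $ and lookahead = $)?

7

     Stack        Input      Action
  1  $ S          f a g a $  expand S -> C g a
  2  $ a g C      f a g a $  expand C -> F f a
  3  $ a g a f F  f a g a $  expand F -> epsilon
  4  $ a g a f    f a g a $  match f
  5  $ a g a      a g a $    match a
  6  $ a g        g a $      match g
  7  $ a          a $        match a
Accept reached after 7 steps.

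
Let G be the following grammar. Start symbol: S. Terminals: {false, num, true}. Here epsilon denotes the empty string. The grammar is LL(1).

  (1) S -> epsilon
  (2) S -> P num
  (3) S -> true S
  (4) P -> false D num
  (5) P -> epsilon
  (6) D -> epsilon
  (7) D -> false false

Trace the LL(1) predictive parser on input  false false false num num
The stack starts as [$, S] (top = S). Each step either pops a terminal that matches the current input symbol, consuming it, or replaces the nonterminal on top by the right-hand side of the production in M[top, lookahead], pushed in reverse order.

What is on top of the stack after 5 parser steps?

step 1: stack=$ S  input=false false false num num $  — expand S -> P num
step 2: stack=$ num P  input=false false false num num $  — expand P -> false D num
step 3: stack=$ num num D false  input=false false false num num $  — match false
step 4: stack=$ num num D  input=false false num num $  — expand D -> false false
step 5: stack=$ num num false false  input=false false num num $  — match false
Stack after step 5: $ num num false (top = false).

false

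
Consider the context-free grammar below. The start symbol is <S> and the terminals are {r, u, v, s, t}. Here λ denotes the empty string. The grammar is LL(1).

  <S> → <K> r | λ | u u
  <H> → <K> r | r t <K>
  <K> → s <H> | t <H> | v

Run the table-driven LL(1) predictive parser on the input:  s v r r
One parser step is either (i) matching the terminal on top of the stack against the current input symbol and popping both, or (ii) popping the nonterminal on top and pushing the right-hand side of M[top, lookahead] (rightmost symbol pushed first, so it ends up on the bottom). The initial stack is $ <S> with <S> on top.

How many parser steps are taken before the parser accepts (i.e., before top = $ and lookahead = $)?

step 1: stack=$ <S>  input=s v r r $  — expand <S> → <K> r
step 2: stack=$ r <K>  input=s v r r $  — expand <K> → s <H>
step 3: stack=$ r <H> s  input=s v r r $  — match s
step 4: stack=$ r <H>  input=v r r $  — expand <H> → <K> r
step 5: stack=$ r r <K>  input=v r r $  — expand <K> → v
step 6: stack=$ r r v  input=v r r $  — match v
step 7: stack=$ r r  input=r r $  — match r
step 8: stack=$ r  input=r $  — match r
Accept reached after 8 steps.

8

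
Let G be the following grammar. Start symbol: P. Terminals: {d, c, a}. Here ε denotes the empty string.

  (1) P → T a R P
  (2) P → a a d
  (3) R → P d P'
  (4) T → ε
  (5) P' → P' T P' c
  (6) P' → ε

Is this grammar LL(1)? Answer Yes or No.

No

FIRST(P) = {a}
FIRST(R) = {a}
FIRST(T) = {ε}
FIRST(P') = {ε, c}
FOLLOW(P) = {$, d}
FOLLOW(R) = {a}
FOLLOW(T) = {a, c}
FOLLOW(P') = {a, c}
Cell M[P, a] receives both P → T a R P and P → a a d — the grammar is not LL(1).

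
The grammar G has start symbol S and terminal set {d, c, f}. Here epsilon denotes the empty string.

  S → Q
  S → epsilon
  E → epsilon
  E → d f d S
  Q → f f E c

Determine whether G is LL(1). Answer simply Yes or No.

FIRST(S) = {epsilon, f}
FIRST(E) = {epsilon, d}
FIRST(Q) = {f}
FOLLOW(S) = {$, c}
FOLLOW(E) = {c}
FOLLOW(Q) = {$, c}
Each cell of M receives at most one production.

Yes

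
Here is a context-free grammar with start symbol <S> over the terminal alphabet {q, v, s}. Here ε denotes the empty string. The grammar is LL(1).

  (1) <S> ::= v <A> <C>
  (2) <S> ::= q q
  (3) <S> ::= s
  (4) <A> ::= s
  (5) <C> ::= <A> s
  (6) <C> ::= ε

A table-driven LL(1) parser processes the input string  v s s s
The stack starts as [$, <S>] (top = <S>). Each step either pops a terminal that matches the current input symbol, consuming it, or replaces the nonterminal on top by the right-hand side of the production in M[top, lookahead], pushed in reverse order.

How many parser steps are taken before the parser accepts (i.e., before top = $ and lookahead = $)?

8

step 1: stack=$ <S>  input=v s s s $  — expand <S> ::= v <A> <C>
step 2: stack=$ <C> <A> v  input=v s s s $  — match v
step 3: stack=$ <C> <A>  input=s s s $  — expand <A> ::= s
step 4: stack=$ <C> s  input=s s s $  — match s
step 5: stack=$ <C>  input=s s $  — expand <C> ::= <A> s
step 6: stack=$ s <A>  input=s s $  — expand <A> ::= s
step 7: stack=$ s s  input=s s $  — match s
step 8: stack=$ s  input=s $  — match s
Accept reached after 8 steps.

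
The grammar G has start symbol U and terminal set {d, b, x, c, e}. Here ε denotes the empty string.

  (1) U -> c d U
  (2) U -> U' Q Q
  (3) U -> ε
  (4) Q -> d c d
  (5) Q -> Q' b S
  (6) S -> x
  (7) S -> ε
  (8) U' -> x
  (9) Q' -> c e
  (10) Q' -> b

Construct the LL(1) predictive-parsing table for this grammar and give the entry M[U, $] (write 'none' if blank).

U -> ε

FIRST(S): from S->x we get {x}; from S->ε we get {ε}. So FIRST(S) = {ε, x}.
FIRST(U'): from U'->x we get {x}. So FIRST(U') = {x}.
FIRST(Q'): from Q'->c e we get {c}; from Q'->b we get {b}. So FIRST(Q') = {b, c}.
FIRST(U): from U->c d U we get {c}; from U->U' Q Q we get {x}; from U->ε we get {ε}. So FIRST(U) = {ε, c, x}.
FIRST(Q): from Q->d c d we get {d}; from Q->Q' b S we get {b, c}. So FIRST(Q) = {b, c, d}.
FOLLOW(U) includes $ since U is the start symbol.
FOLLOW(U): in U->c d U, the suffix after U is empty (adds nothing new). Thus FOLLOW(U) = {$}.
For U -> c d U: FIRST(c d U) = {c}, so it goes in M[U, t] for t ∈ {c}.
For U -> U' Q Q: FIRST(U' Q Q) = {x}, so it goes in M[U, t] for t ∈ {x}.
For U -> ε: FIRST(ε) = {ε}, so it goes in M[U, t] for t ∈ {}; since ε ∈ FIRST, also for every t ∈ FOLLOW(U) = {$}.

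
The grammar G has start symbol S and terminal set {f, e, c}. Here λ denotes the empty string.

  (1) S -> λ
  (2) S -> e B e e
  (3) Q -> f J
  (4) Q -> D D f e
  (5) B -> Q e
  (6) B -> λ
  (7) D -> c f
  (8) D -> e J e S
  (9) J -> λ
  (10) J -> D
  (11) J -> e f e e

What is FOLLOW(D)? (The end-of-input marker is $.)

{c, e, f}

FIRST(S) = {λ, e}
FIRST(D) = {c, e}
FIRST(Q) = {c, e, f}  (via D D f e)
FIRST(J) = {λ, c, e}  (via D)
FIRST(B) = {λ, c, e, f}  (via Q e)
FOLLOW(S) includes $ since S is the start symbol.
FOLLOW(Q): in B->Q e, Q is followed by e with FIRST {e}. Thus FOLLOW(Q) = {e}.
FOLLOW(B): in S->e B e e, B is followed by e e with FIRST {e}. Thus FOLLOW(B) = {e}.
FOLLOW(J): in Q->f J, the suffix after J is empty, so FOLLOW(J) ⊇ FOLLOW(Q) = {e}; in D->e J e S, J is followed by e S with FIRST {e}. Thus FOLLOW(J) = {e}.
FOLLOW(D): in Q->D D f e (occurrence 1), D is followed by D f e with FIRST {c, e}; in Q->D D f e (occurrence 2), D is followed by f e with FIRST {f}; in J->D, the suffix after D is empty, so FOLLOW(D) ⊇ FOLLOW(J) = {e}. Thus FOLLOW(D) = {c, e, f}.
FOLLOW(S): in D->e J e S, the suffix after S is empty, so FOLLOW(S) ⊇ FOLLOW(D) = {c, e, f}. Thus FOLLOW(S) = {$, c, e, f}.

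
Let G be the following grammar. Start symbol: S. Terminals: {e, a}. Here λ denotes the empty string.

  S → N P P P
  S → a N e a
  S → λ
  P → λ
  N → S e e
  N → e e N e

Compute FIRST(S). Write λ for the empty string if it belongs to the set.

{λ, a, e}

FIRST(P) = {λ}
FIRST(S) = {λ, a, e}  (via N P P P)
FIRST(N) = {a, e}  (via S e e)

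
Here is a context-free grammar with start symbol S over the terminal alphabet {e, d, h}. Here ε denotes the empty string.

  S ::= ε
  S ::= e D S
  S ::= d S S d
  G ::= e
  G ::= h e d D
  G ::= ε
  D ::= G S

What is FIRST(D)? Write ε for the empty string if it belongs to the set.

{ε, d, e, h}

FIRST(S) = {ε, d, e}
FIRST(G) = {ε, e, h}
FIRST(D) = {ε, d, e, h}  (via G S)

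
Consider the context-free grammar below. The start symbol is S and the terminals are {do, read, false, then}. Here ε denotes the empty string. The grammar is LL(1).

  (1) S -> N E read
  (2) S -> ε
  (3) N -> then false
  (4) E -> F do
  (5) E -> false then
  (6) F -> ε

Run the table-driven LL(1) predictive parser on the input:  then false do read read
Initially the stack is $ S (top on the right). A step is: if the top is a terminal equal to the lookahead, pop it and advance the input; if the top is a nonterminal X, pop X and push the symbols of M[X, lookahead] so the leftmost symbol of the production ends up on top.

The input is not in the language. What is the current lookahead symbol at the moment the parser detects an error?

read

     Stack                Input                      Action
  1  $ S                  then false do read read $  expand S -> N E read
  2  $ read E N           then false do read read $  expand N -> then false
  3  $ read E false then  then false do read read $  match then
  4  $ read E false       false do read read $       match false
  5  $ read E             do read read $             expand E -> F do
  6  $ read do F          do read read $             expand F -> ε
  7  $ read do            do read read $             match do
  8  $ read               read read $                match read
  9  $                    read $                     error: stack empty but input remains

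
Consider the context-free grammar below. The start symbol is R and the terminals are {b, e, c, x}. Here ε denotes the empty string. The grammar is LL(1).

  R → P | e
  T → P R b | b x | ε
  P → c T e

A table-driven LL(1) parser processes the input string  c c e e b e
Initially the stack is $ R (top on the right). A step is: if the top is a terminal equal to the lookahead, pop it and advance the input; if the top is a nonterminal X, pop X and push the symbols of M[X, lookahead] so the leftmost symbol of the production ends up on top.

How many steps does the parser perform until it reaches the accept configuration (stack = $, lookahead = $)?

12

      Stack          Input          Action
   1  $ R            c c e e b e $  expand R → P
   2  $ P            c c e e b e $  expand P → c T e
   3  $ e T c        c c e e b e $  match c
   4  $ e T          c e e b e $    expand T → P R b
   5  $ e b R P      c e e b e $    expand P → c T e
   6  $ e b R e T c  c e e b e $    match c
   7  $ e b R e T    e e b e $      expand T → ε
   8  $ e b R e      e e b e $      match e
   9  $ e b R        e b e $        expand R → e
  10  $ e b e        e b e $        match e
  11  $ e b          b e $          match b
  12  $ e            e $            match e
Accept reached after 12 steps.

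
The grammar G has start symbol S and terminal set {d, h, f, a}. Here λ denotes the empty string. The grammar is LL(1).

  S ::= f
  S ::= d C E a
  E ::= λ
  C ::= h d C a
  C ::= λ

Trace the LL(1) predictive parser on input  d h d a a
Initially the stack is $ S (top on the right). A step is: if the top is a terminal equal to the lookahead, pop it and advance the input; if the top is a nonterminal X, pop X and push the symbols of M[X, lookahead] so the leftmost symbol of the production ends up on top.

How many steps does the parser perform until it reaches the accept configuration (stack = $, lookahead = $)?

     Stack          Input        Action
  1  $ S            d h d a a $  expand S ::= d C E a
  2  $ a E C d      d h d a a $  match d
  3  $ a E C        h d a a $    expand C ::= h d C a
  4  $ a E a C d h  h d a a $    match h
  5  $ a E a C d    d a a $      match d
  6  $ a E a C      a a $        expand C ::= λ
  7  $ a E a        a a $        match a
  8  $ a E          a $          expand E ::= λ
  9  $ a            a $          match a
Accept reached after 9 steps.

9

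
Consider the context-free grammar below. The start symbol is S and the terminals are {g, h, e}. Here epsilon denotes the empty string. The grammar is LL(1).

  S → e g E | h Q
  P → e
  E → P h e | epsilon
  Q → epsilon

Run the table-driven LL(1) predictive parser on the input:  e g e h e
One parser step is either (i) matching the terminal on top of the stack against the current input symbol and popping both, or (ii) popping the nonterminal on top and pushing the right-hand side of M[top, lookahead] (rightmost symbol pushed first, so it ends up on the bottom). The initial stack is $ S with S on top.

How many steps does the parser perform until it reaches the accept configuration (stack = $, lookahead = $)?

     Stack    Input        Action
  1  $ S      e g e h e $  expand S → e g E
  2  $ E g e  e g e h e $  match e
  3  $ E g    g e h e $    match g
  4  $ E      e h e $      expand E → P h e
  5  $ e h P  e h e $      expand P → e
  6  $ e h e  e h e $      match e
  7  $ e h    h e $        match h
  8  $ e      e $          match e
Accept reached after 8 steps.

8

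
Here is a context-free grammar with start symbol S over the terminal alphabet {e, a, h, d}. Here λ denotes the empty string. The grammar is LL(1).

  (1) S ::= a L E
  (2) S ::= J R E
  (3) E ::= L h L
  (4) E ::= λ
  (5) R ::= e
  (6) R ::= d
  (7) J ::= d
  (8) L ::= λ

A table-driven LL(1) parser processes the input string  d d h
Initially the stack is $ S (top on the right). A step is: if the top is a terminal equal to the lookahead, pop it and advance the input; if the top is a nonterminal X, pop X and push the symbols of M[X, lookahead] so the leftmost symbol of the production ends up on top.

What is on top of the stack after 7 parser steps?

step 1: stack=$ S  input=d d h $  — expand S ::= J R E
step 2: stack=$ E R J  input=d d h $  — expand J ::= d
step 3: stack=$ E R d  input=d d h $  — match d
step 4: stack=$ E R  input=d h $  — expand R ::= d
step 5: stack=$ E d  input=d h $  — match d
step 6: stack=$ E  input=h $  — expand E ::= L h L
step 7: stack=$ L h L  input=h $  — expand L ::= λ
Stack after step 7: $ L h (top = h).

h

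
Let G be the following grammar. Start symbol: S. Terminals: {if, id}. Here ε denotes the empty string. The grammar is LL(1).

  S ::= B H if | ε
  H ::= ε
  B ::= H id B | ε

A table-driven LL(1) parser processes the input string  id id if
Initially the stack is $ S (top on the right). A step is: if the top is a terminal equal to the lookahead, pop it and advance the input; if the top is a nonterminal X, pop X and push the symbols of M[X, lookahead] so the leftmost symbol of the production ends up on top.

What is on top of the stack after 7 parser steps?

step 1: stack=$ S  input=id id if $  — expand S ::= B H if
step 2: stack=$ if H B  input=id id if $  — expand B ::= H id B
step 3: stack=$ if H B id H  input=id id if $  — expand H ::= ε
step 4: stack=$ if H B id  input=id id if $  — match id
step 5: stack=$ if H B  input=id if $  — expand B ::= H id B
step 6: stack=$ if H B id H  input=id if $  — expand H ::= ε
step 7: stack=$ if H B id  input=id if $  — match id
Stack after step 7: $ if H B (top = B).

B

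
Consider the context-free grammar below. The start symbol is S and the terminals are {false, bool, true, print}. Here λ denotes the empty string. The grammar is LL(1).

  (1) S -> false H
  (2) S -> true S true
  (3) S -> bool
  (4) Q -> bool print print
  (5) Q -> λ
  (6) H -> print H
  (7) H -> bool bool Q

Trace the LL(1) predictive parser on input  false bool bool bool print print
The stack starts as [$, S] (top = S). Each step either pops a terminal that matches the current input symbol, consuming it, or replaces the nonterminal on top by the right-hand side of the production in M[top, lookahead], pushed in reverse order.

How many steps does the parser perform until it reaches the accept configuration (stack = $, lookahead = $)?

     Stack               Input                               Action
  1  $ S                 false bool bool bool print print $  expand S -> false H
  2  $ H false           false bool bool bool print print $  match false
  3  $ H                 bool bool bool print print $        expand H -> bool bool Q
  4  $ Q bool bool       bool bool bool print print $        match bool
  5  $ Q bool            bool bool print print $             match bool
  6  $ Q                 bool print print $                  expand Q -> bool print print
  7  $ print print bool  bool print print $                  match bool
  8  $ print print       print print $                       match print
  9  $ print             print $                             match print
Accept reached after 9 steps.

9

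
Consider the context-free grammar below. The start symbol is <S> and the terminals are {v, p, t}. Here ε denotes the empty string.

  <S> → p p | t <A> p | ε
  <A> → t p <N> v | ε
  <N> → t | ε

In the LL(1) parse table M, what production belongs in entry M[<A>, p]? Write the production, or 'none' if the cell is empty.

<A> → ε

FIRST(<S>): from <S>→p p we get {p}; from <S>→t <A> p we get {t}; from <S>→ε we get {ε}. So FIRST(<S>) = {ε, p, t}.
FIRST(<A>): from <A>→t p <N> v we get {t}; from <A>→ε we get {ε}. So FIRST(<A>) = {ε, t}.
FIRST(<N>): from <N>→t we get {t}; from <N>→ε we get {ε}. So FIRST(<N>) = {ε, t}.
FOLLOW(<S>) includes $ since <S> is the start symbol.
FOLLOW(<A>): in <S>→t <A> p, <A> is followed by p with FIRST {p}. Thus FOLLOW(<A>) = {p}.
For <A> → t p <N> v: FIRST(t p <N> v) = {t}, so it goes in M[<A>, t] for t ∈ {t}.
For <A> → ε: FIRST(ε) = {ε}, so it goes in M[<A>, t] for t ∈ {}; since ε ∈ FIRST, also for every t ∈ FOLLOW(<A>) = {p}.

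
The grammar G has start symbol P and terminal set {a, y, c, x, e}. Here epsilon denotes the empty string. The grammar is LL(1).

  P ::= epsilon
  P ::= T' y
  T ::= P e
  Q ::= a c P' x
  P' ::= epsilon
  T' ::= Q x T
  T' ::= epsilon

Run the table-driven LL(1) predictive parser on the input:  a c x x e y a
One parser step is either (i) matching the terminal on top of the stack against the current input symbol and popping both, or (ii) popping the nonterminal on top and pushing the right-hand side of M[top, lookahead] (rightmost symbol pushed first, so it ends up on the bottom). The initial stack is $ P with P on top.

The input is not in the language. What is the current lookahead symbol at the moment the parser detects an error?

a

      Stack             Input            Action
   1  $ P               a c x x e y a $  expand P ::= T' y
   2  $ y T'            a c x x e y a $  expand T' ::= Q x T
   3  $ y T x Q         a c x x e y a $  expand Q ::= a c P' x
   4  $ y T x x P' c a  a c x x e y a $  match a
   5  $ y T x x P' c    c x x e y a $    match c
   6  $ y T x x P'      x x e y a $      expand P' ::= epsilon
   7  $ y T x x         x x e y a $      match x
   8  $ y T x           x e y a $        match x
   9  $ y T             e y a $          expand T ::= P e
  10  $ y e P           e y a $          expand P ::= epsilon
  11  $ y e             e y a $          match e
  12  $ y               y a $            match y
  13  $                 a $              error: stack empty but input remains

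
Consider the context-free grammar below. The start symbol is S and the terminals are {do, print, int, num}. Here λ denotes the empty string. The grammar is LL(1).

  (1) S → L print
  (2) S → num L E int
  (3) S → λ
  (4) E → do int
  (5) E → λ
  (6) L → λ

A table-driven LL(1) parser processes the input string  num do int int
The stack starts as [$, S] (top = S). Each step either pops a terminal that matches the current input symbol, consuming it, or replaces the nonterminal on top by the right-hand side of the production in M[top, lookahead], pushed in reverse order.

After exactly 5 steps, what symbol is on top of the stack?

step 1: stack=$ S  input=num do int int $  — expand S → num L E int
step 2: stack=$ int E L num  input=num do int int $  — match num
step 3: stack=$ int E L  input=do int int $  — expand L → λ
step 4: stack=$ int E  input=do int int $  — expand E → do int
step 5: stack=$ int int do  input=do int int $  — match do
Stack after step 5: $ int int (top = int).

int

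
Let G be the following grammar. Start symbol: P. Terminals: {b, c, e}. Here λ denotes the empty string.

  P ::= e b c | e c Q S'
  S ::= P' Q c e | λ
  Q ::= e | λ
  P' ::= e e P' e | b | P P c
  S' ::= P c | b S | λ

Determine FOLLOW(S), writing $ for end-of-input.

{$, c, e}

FIRST(P): from P::=e b c we get {e}; from P::=e c Q S' we get {e}. So FIRST(P) = {e}.
FIRST(Q): from Q::=e we get {e}; from Q::=λ we get {λ}. So FIRST(Q) = {λ, e}.
FIRST(P'): from P'::=e e P' e we get {e}; from P'::=b we get {b}; from P'::=P P c we get {e}. So FIRST(P') = {b, e}.
FIRST(S'): from S'::=P c we get {e}; from S'::=b S we get {b}; from S'::=λ we get {λ}. So FIRST(S') = {λ, b, e}.
FIRST(S): from S::=P' Q c e we get {b, e}; from S::=λ we get {λ}. So FIRST(S) = {λ, b, e}.
FOLLOW(P) includes $ since P is the start symbol.
FOLLOW(P): in P'::=P P c (occurrence 1), P is followed by P c with FIRST {e}; in P'::=P P c (occurrence 2), P is followed by c with FIRST {c}; in S'::=P c, P is followed by c with FIRST {c}. Thus FOLLOW(P) = {$, c, e}.
FOLLOW(Q): in P::=e c Q S', Q is followed by S' with FIRST {λ, b, e}; in P::=e c Q S', the suffix after Q is nullable, so FOLLOW(Q) ⊇ FOLLOW(P) = {$, c, e}; in S::=P' Q c e, Q is followed by c e with FIRST {c}. Thus FOLLOW(Q) = {$, b, c, e}.
FOLLOW(P'): in S::=P' Q c e, P' is followed by Q c e with FIRST {c, e}; in P'::=e e P' e, P' is followed by e with FIRST {e}. Thus FOLLOW(P') = {c, e}.
FOLLOW(S'): in P::=e c Q S', the suffix after S' is empty, so FOLLOW(S') ⊇ FOLLOW(P) = {$, c, e}. Thus FOLLOW(S') = {$, c, e}.
FOLLOW(S): in S'::=b S, the suffix after S is empty, so FOLLOW(S) ⊇ FOLLOW(S') = {$, c, e}. Thus FOLLOW(S) = {$, c, e}.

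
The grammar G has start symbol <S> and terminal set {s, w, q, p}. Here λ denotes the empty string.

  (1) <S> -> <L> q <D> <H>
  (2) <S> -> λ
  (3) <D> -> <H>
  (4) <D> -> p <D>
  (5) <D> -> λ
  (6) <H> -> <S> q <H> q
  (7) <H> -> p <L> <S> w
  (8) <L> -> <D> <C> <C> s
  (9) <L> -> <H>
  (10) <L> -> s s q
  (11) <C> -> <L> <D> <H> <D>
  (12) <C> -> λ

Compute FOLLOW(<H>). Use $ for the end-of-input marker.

FIRST(<S>): from <S>-><L> q <D> <H> we get {p, q, s}; from <S>->λ we get {λ}. So FIRST(<S>) = {λ, p, q, s}.
FIRST(<H>): from <H>-><S> q <H> q we get {p, q, s}; from <H>->p <L> <S> w we get {p}. So FIRST(<H>) = {p, q, s}.
FIRST(<D>): from <D>-><H> we get {p, q, s}; from <D>->p <D> we get {p}; from <D>->λ we get {λ}. So FIRST(<D>) = {λ, p, q, s}.
FIRST(<L>): from <L>-><D> <C> <C> s we get {p, q, s}; from <L>-><H> we get {p, q, s}; from <L>->s s q we get {s}. So FIRST(<L>) = {p, q, s}.
FIRST(<C>): from <C>-><L> <D> <H> <D> we get {p, q, s}; from <C>->λ we get {λ}. So FIRST(<C>) = {λ, p, q, s}.
FOLLOW(<S>) includes $ since <S> is the start symbol.
FOLLOW(<S>): in <H>-><S> q <H> q, <S> is followed by q <H> q with FIRST {q}; in <H>->p <L> <S> w, <S> is followed by w with FIRST {w}. Thus FOLLOW(<S>) = {$, q, w}.
FOLLOW(<L>): in <S>-><L> q <D> <H>, <L> is followed by q <D> <H> with FIRST {q}; in <H>->p <L> <S> w, <L> is followed by <S> w with FIRST {p, q, s, w}; in <C>-><L> <D> <H> <D>, <L> is followed by <D> <H> <D> with FIRST {p, q, s}. Thus FOLLOW(<L>) = {p, q, s, w}.
FOLLOW(<C>): in <L>-><D> <C> <C> s (occurrence 1), <C> is followed by <C> s with FIRST {p, q, s}; in <L>-><D> <C> <C> s (occurrence 2), <C> is followed by s with FIRST {s}. Thus FOLLOW(<C>) = {p, q, s}.
FOLLOW(<D>): in <S>-><L> q <D> <H>, <D> is followed by <H> with FIRST {p, q, s}; in <D>->p <D>, the suffix after <D> is empty (adds nothing new); in <L>-><D> <C> <C> s, <D> is followed by <C> <C> s with FIRST {p, q, s}; in <C>-><L> <D> <H> <D> (occurrence 1), <D> is followed by <H> <D> with FIRST {p, q, s}; in <C>-><L> <D> <H> <D> (occurrence 2), the suffix after <D> is empty, so FOLLOW(<D>) ⊇ FOLLOW(<C>) = {p, q, s}. Thus FOLLOW(<D>) = {p, q, s}.
FOLLOW(<H>): in <S>-><L> q <D> <H>, the suffix after <H> is empty, so FOLLOW(<H>) ⊇ FOLLOW(<S>) = {$, q, w}; in <D>-><H>, the suffix after <H> is empty, so FOLLOW(<H>) ⊇ FOLLOW(<D>) = {p, q, s}; in <H>-><S> q <H> q, <H> is followed by q with FIRST {q}; in <L>-><H>, the suffix after <H> is empty, so FOLLOW(<H>) ⊇ FOLLOW(<L>) = {p, q, s, w}; in <C>-><L> <D> <H> <D>, <H> is followed by <D> with FIRST {λ, p, q, s}; in <C>-><L> <D> <H> <D>, the suffix after <H> is nullable, so FOLLOW(<H>) ⊇ FOLLOW(<C>) = {p, q, s}. Thus FOLLOW(<H>) = {$, p, q, s, w}.

{$, p, q, s, w}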